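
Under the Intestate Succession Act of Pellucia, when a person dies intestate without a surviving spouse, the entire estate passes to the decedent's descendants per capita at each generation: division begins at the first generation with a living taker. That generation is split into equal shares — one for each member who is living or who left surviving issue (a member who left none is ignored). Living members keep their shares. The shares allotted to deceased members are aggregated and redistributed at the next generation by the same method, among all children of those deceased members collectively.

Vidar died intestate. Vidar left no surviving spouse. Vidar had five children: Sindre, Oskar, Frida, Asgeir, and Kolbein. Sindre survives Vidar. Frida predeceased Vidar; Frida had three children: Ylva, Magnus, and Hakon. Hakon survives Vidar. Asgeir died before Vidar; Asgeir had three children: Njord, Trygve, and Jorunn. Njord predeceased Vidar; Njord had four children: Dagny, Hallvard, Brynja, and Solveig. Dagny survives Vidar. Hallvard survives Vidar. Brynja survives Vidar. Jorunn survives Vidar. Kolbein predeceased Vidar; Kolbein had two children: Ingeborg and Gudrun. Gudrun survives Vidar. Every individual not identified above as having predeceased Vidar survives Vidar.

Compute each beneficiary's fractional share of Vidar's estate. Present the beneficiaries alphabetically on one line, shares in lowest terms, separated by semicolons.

There is no surviving spouse, so the entire estate passes to Vidar's descendants per capita at each generation.
At generation 1 (Sindre, Oskar, Frida, Asgeir, Kolbein) there are 5 shares of (1)/5 = 1/5 each.
Living: Sindre and Oskar — each takes 1/5.
Deceased: Frida, Asgeir, and Kolbein. Their combined 3/5 is pooled and carried to generation 2.
At generation 2 (Ylva, Magnus, Hakon, Njord, Trygve, Jorunn, Ingeborg, Gudrun) there are 8 shares of (3/5)/8 = 3/40 each.
Living: Ylva, Magnus, Hakon, Trygve, Jorunn, Ingeborg, and Gudrun — each takes 3/40.
Deceased: Njord. That 3/40 share is carried to generation 3.
At generation 3 (Dagny, Hallvard, Brynja, Solveig) there are 4 shares of (3/40)/4 = 3/160 each.
Living: Dagny, Hallvard, Brynja, and Solveig — each takes 3/160.

Brynja 3/160; Dagny 3/160; Gudrun 3/40; Hakon 3/40; Hallvard 3/160; Ingeborg 3/40; Jorunn 3/40; Magnus 3/40; Oskar 1/5; Sindre 1/5; Solveig 3/160; Trygve 3/40; Ylva 3/40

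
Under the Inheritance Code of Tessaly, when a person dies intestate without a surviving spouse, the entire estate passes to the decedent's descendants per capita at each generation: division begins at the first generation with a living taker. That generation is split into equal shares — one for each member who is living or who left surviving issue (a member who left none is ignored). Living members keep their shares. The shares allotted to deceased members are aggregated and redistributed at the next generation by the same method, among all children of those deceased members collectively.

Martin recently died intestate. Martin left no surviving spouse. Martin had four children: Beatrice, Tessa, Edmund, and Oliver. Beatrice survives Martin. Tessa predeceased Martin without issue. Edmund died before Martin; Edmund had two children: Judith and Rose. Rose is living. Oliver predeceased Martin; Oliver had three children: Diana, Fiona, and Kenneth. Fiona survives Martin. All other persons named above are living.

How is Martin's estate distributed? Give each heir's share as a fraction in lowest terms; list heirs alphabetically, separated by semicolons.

Beatrice 1/3; Diana 2/15; Fiona 2/15; Judith 2/15; Kenneth 2/15; Rose 2/15

There is no surviving spouse, so the entire estate passes to Martin's descendants per capita at each generation.
At generation 1 (Beatrice, Edmund, Oliver) there are 3 shares of (1)/3 = 1/3 each.
Living: Beatrice — each takes 1/3.
Deceased: Edmund and Oliver. Their combined 2/3 is pooled and carried to generation 2.
At generation 2 (Judith, Rose, Diana, Fiona, Kenneth) there are 5 shares of (2/3)/5 = 2/15 each.
Living: Judith, Rose, Diana, Fiona, and Kenneth — each takes 2/15.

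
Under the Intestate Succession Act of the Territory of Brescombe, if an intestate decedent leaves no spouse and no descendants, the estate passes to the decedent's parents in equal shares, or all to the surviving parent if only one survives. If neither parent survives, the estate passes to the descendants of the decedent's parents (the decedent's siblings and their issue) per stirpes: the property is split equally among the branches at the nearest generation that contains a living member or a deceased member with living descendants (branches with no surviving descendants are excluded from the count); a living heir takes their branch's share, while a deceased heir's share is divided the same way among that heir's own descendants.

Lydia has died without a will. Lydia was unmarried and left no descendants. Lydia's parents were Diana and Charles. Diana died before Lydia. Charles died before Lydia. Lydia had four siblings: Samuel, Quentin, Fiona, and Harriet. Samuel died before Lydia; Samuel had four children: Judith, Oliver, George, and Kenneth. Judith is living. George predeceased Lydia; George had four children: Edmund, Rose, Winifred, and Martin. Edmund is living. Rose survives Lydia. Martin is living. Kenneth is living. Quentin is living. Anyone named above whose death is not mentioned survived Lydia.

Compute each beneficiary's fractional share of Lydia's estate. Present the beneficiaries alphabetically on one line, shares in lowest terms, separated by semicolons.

Neither parent survives and there are no descendants, so the estate passes to Lydia's siblings and their issue per stirpes.
The estate is divided into 4 equal shares of 1/4 among Samuel, Quentin, Fiona, Harriet.
Samuel predeceased; the 1/4 allotted to Samuel's branch passes to Samuel's issue by representation.
The 1/4 is divided into 4 equal shares of 1/16 among Judith, Oliver, George, Kenneth.
Judith is living and takes 1/16.
Oliver is living and takes 1/16.
George predeceased; the 1/16 allotted to George's branch passes to George's issue by representation.
The 1/16 is divided into 4 equal shares of 1/64 among Edmund, Rose, Winifred, Martin.
Edmund is living and takes 1/64.
Rose is living and takes 1/64.
Winifred is living and takes 1/64.
Martin is living and takes 1/64.
Kenneth is living and takes 1/16.
Quentin is living and takes 1/4.
Fiona is living and takes 1/4.
Harriet is living and takes 1/4.

Edmund 1/64; Fiona 1/4; Harriet 1/4; Judith 1/16; Kenneth 1/16; Martin 1/64; Oliver 1/16; Quentin 1/4; Rose 1/64; Winifred 1/64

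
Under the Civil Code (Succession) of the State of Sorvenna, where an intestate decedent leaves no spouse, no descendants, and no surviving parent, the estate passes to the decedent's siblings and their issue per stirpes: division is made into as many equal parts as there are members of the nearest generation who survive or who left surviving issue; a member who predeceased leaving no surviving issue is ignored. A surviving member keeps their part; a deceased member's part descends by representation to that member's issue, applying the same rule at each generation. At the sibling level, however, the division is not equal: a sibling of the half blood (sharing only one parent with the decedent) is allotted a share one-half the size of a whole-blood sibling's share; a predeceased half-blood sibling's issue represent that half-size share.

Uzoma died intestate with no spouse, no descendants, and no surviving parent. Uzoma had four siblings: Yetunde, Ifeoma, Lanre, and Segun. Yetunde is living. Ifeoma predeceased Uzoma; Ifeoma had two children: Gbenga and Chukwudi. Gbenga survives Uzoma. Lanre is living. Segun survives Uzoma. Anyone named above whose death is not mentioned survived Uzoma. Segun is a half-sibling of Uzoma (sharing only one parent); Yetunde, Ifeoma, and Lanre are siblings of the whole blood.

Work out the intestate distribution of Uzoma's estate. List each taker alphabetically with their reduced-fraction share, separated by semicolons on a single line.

Chukwudi 1/7; Gbenga 1/7; Lanre 2/7; Segun 1/7; Yetunde 2/7

No spouse, descendants, or parent survives, so the estate passes to Uzoma's siblings per stirpes.
Half-blood siblings count for one-half the weight of whole-blood siblings at the initial division.
Dividing 1 in proportion to weights (total weight 7/2): Yetunde (weight 1) → 2/7; Ifeoma (weight 1) → 2/7; Lanre (weight 1) → 2/7; Segun (weight 1/2) → 1/7.
Yetunde is living and takes 2/7.
Ifeoma predeceased; the 2/7 allotted to Ifeoma's branch passes to Ifeoma's issue by representation.
The 2/7 is divided into 2 equal shares of 1/7 among Gbenga, Chukwudi.
Gbenga is living and takes 1/7.
Chukwudi is living and takes 1/7.
Lanre is living and takes 2/7.
Segun is living and takes 1/7.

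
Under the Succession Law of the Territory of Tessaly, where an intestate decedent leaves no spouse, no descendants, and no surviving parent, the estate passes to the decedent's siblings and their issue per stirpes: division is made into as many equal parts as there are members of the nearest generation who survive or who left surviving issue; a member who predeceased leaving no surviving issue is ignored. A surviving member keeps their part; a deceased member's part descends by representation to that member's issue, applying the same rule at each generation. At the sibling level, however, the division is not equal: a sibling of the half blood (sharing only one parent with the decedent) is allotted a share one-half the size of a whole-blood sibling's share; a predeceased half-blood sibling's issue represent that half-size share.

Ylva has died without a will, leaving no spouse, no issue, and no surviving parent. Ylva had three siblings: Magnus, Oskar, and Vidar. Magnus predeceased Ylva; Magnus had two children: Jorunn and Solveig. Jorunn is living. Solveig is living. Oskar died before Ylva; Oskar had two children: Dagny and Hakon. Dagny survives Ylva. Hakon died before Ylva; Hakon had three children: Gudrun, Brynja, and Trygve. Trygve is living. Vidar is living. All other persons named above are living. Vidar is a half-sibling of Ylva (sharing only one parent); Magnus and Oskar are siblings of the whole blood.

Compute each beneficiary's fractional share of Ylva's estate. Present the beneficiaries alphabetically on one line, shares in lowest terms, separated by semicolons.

Brynja 1/15; Dagny 1/5; Gudrun 1/15; Jorunn 1/5; Solveig 1/5; Trygve 1/15; Vidar 1/5

No spouse, descendants, or parent survives, so the estate passes to Ylva's siblings per stirpes.
Half-blood siblings count for one-half the weight of whole-blood siblings at the initial division.
Dividing 1 in proportion to weights (total weight 5/2): Magnus (weight 1) → 2/5; Oskar (weight 1) → 2/5; Vidar (weight 1/2) → 1/5.
Magnus predeceased; the 2/5 allotted to Magnus's branch passes to Magnus's issue by representation.
The 2/5 is divided into 2 equal shares of 1/5 among Jorunn, Solveig.
Jorunn is living and takes 1/5.
Solveig is living and takes 1/5.
Oskar predeceased; the 2/5 allotted to Oskar's branch passes to Oskar's issue by representation.
The 2/5 is divided into 2 equal shares of 1/5 among Dagny, Hakon.
Dagny is living and takes 1/5.
Hakon predeceased; the 1/5 allotted to Hakon's branch passes to Hakon's issue by representation.
The 1/5 is divided into 3 equal shares of 1/15 among Gudrun, Brynja, Trygve.
Gudrun is living and takes 1/15.
Brynja is living and takes 1/15.
Trygve is living and takes 1/15.
Vidar is living and takes 1/5.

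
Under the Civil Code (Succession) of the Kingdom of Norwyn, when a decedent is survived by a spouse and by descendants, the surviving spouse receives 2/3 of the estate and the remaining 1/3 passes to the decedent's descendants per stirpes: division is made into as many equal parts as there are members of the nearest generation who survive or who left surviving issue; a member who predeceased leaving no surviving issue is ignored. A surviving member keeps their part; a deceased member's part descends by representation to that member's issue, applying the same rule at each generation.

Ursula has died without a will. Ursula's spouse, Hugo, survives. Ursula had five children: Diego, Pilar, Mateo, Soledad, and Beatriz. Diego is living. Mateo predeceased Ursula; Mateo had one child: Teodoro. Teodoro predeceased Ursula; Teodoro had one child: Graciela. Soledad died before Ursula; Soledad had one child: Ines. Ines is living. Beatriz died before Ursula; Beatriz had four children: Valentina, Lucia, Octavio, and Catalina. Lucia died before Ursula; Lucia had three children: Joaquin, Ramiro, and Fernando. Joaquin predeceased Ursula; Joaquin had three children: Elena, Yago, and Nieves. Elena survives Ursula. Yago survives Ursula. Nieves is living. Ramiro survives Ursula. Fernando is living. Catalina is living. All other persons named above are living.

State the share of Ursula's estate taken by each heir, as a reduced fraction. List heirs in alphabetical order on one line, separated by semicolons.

Hugo, as surviving spouse, takes 2/3.
The remaining 1/3 passes to Ursula's descendants per stirpes.
The 1/3 is divided into 5 equal shares of 1/15 among Diego, Pilar, Mateo, Soledad, Beatriz.
Diego is living and takes 1/15.
Pilar is living and takes 1/15.
Mateo predeceased; the 1/15 allotted to Mateo's branch passes to Mateo's issue by representation.
Teodoro's line is the sole branch at this level, so the full 1/15 passes to Teodoro's issue by representation.
Graciela is the sole taker at this level and receives the full 1/15.
Soledad predeceased; the 1/15 allotted to Soledad's branch passes to Soledad's issue by representation.
Ines is the sole taker at this level and receives the full 1/15.
Beatriz predeceased; the 1/15 allotted to Beatriz's branch passes to Beatriz's issue by representation.
The 1/15 is divided into 4 equal shares of 1/60 among Valentina, Lucia, Octavio, Catalina.
Valentina is living and takes 1/60.
Lucia predeceased; the 1/60 allotted to Lucia's branch passes to Lucia's issue by representation.
The 1/60 is divided into 3 equal shares of 1/180 among Joaquin, Ramiro, Fernando.
Joaquin predeceased; the 1/180 allotted to Joaquin's branch passes to Joaquin's issue by representation.
The 1/180 is divided into 3 equal shares of 1/540 among Elena, Yago, Nieves.
Elena is living and takes 1/540.
Yago is living and takes 1/540.
Nieves is living and takes 1/540.
Ramiro is living and takes 1/180.
Fernando is living and takes 1/180.
Octavio is living and takes 1/60.
Catalina is living and takes 1/60.

Catalina 1/60; Diego 1/15; Elena 1/540; Fernando 1/180; Graciela 1/15; Hugo 2/3; Ines 1/15; Nieves 1/540; Octavio 1/60; Pilar 1/15; Ramiro 1/180; Valentina 1/60; Yago 1/540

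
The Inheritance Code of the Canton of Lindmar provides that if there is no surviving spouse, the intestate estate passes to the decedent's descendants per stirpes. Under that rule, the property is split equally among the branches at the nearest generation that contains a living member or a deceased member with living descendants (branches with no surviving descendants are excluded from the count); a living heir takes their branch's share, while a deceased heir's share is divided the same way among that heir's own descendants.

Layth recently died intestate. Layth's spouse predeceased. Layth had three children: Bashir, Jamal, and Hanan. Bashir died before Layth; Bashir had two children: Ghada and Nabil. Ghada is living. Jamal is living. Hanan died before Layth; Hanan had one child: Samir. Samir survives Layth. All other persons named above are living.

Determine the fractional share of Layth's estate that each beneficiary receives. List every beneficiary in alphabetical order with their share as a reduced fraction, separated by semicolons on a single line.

Ghada 1/6; Jamal 1/3; Nabil 1/6; Samir 1/3

There is no surviving spouse, so the entire estate passes to Layth's descendants per stirpes.
The estate is divided into 3 equal shares of 1/3 among Bashir, Jamal, Hanan.
Bashir predeceased; the 1/3 allotted to Bashir's branch passes to Bashir's issue by representation.
The 1/3 is divided into 2 equal shares of 1/6 among Ghada, Nabil.
Ghada is living and takes 1/6.
Nabil is living and takes 1/6.
Jamal is living and takes 1/3.
Hanan predeceased; the 1/3 allotted to Hanan's branch passes to Hanan's issue by representation.
Samir is the sole taker at this level and receives the full 1/3.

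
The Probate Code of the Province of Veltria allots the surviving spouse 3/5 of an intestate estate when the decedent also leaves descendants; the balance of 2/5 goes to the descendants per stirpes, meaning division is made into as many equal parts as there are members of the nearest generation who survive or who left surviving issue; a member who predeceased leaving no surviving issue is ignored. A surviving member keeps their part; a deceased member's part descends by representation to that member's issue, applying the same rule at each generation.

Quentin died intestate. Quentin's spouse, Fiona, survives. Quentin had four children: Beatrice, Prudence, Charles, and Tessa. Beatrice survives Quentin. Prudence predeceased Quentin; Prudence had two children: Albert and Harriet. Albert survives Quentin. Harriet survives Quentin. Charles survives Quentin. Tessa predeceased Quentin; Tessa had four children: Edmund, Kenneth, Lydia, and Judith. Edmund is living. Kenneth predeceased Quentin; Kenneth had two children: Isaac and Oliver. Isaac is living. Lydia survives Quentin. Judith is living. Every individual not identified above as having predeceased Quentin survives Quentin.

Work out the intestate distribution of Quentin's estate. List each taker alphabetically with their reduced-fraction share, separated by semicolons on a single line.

Albert 1/20; Beatrice 1/10; Charles 1/10; Edmund 1/40; Fiona 3/5; Harriet 1/20; Isaac 1/80; Judith 1/40; Lydia 1/40; Oliver 1/80

Fiona, as surviving spouse, takes 3/5.
The remaining 2/5 passes to Quentin's descendants per stirpes.
The 2/5 is divided into 4 equal shares of 1/10 among Beatrice, Prudence, Charles, Tessa.
Beatrice is living and takes 1/10.
Prudence predeceased; the 1/10 allotted to Prudence's branch passes to Prudence's issue by representation.
The 1/10 is divided into 2 equal shares of 1/20 among Albert, Harriet.
Albert is living and takes 1/20.
Harriet is living and takes 1/20.
Charles is living and takes 1/10.
Tessa predeceased; the 1/10 allotted to Tessa's branch passes to Tessa's issue by representation.
The 1/10 is divided into 4 equal shares of 1/40 among Edmund, Kenneth, Lydia, Judith.
Edmund is living and takes 1/40.
Kenneth predeceased; the 1/40 allotted to Kenneth's branch passes to Kenneth's issue by representation.
The 1/40 is divided into 2 equal shares of 1/80 among Isaac, Oliver.
Isaac is living and takes 1/80.
Oliver is living and takes 1/80.
Lydia is living and takes 1/40.
Judith is living and takes 1/40.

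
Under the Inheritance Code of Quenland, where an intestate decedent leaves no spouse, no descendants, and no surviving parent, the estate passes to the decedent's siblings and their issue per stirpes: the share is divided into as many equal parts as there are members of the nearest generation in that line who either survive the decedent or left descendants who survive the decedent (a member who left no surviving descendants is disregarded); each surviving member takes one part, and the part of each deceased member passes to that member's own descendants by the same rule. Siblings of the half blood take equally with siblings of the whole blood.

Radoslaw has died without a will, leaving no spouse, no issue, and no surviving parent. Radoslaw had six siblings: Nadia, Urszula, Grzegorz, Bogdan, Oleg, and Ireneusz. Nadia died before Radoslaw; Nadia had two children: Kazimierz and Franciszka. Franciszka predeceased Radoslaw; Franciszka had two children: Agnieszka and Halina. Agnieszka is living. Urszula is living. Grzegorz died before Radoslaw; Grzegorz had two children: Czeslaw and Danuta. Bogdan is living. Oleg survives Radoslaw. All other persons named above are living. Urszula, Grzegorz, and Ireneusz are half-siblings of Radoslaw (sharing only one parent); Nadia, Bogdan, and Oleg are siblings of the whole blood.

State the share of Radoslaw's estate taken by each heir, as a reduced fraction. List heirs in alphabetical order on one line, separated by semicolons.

Agnieszka 1/24; Bogdan 1/6; Czeslaw 1/12; Danuta 1/12; Halina 1/24; Ireneusz 1/6; Kazimierz 1/12; Oleg 1/6; Urszula 1/6

No spouse, descendants, or parent survives, so the estate passes to Radoslaw's siblings per stirpes.
Half-blood and whole-blood siblings take equally under the stated rule.
The estate is divided into 6 equal shares of 1/6 among Nadia, Urszula, Grzegorz, Bogdan, Oleg, Ireneusz.
Nadia predeceased; the 1/6 allotted to Nadia's branch passes to Nadia's issue by representation.
The 1/6 is divided into 2 equal shares of 1/12 among Kazimierz, Franciszka.
Kazimierz is living and takes 1/12.
Franciszka predeceased; the 1/12 allotted to Franciszka's branch passes to Franciszka's issue by representation.
The 1/12 is divided into 2 equal shares of 1/24 among Agnieszka, Halina.
Agnieszka is living and takes 1/24.
Halina is living and takes 1/24.
Urszula is living and takes 1/6.
Grzegorz predeceased; the 1/6 allotted to Grzegorz's branch passes to Grzegorz's issue by representation.
The 1/6 is divided into 2 equal shares of 1/12 among Czeslaw, Danuta.
Czeslaw is living and takes 1/12.
Danuta is living and takes 1/12.
Bogdan is living and takes 1/6.
Oleg is living and takes 1/6.
Ireneusz is living and takes 1/6.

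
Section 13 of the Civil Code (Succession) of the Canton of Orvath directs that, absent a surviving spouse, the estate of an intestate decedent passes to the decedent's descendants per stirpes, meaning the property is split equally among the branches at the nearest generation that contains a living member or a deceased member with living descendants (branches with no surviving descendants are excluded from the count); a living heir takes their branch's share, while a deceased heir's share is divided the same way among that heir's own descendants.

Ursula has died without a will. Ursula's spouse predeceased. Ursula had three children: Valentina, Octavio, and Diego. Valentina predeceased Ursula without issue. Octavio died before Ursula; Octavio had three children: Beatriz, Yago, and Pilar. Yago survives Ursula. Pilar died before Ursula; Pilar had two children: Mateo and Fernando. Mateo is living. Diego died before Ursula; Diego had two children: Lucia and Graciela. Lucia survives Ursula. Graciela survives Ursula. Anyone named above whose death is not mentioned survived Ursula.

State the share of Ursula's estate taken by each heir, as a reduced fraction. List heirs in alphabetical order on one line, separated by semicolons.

Beatriz 1/6; Fernando 1/12; Graciela 1/4; Lucia 1/4; Mateo 1/12; Yago 1/6

There is no surviving spouse, so the entire estate passes to Ursula's descendants per stirpes.
Valentina left no surviving issue, so that branch lapses and is disregarded.
The estate is divided into 2 equal shares of 1/2 among Octavio, Diego.
Octavio predeceased; the 1/2 allotted to Octavio's branch passes to Octavio's issue by representation.
The 1/2 is divided into 3 equal shares of 1/6 among Beatriz, Yago, Pilar.
Beatriz is living and takes 1/6.
Yago is living and takes 1/6.
Pilar predeceased; the 1/6 allotted to Pilar's branch passes to Pilar's issue by representation.
The 1/6 is divided into 2 equal shares of 1/12 among Mateo, Fernando.
Mateo is living and takes 1/12.
Fernando is living and takes 1/12.
Diego predeceased; the 1/2 allotted to Diego's branch passes to Diego's issue by representation.
The 1/2 is divided into 2 equal shares of 1/4 among Lucia, Graciela.
Lucia is living and takes 1/4.
Graciela is living and takes 1/4.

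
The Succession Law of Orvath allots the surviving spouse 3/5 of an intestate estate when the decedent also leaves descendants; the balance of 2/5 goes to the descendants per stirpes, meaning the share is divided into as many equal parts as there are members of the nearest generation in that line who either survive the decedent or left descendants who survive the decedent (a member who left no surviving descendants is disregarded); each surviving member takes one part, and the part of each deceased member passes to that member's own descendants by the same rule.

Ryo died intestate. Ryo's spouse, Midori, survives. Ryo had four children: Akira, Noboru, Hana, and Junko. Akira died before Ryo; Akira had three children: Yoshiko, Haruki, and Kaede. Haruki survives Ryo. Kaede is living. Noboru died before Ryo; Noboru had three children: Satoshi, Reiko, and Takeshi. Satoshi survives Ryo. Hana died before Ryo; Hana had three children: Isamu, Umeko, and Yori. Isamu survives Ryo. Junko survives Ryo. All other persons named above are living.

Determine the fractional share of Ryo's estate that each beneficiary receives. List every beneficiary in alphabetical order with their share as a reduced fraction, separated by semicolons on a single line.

Midori, as surviving spouse, takes 3/5.
The remaining 2/5 passes to Ryo's descendants per stirpes.
The 2/5 is divided into 4 equal shares of 1/10 among Akira, Noboru, Hana, Junko.
Akira predeceased; the 1/10 allotted to Akira's branch passes to Akira's issue by representation.
The 1/10 is divided into 3 equal shares of 1/30 among Yoshiko, Haruki, Kaede.
Yoshiko is living and takes 1/30.
Haruki is living and takes 1/30.
Kaede is living and takes 1/30.
Noboru predeceased; the 1/10 allotted to Noboru's branch passes to Noboru's issue by representation.
The 1/10 is divided into 3 equal shares of 1/30 among Satoshi, Reiko, Takeshi.
Satoshi is living and takes 1/30.
Reiko is living and takes 1/30.
Takeshi is living and takes 1/30.
Hana predeceased; the 1/10 allotted to Hana's branch passes to Hana's issue by representation.
The 1/10 is divided into 3 equal shares of 1/30 among Isamu, Umeko, Yori.
Isamu is living and takes 1/30.
Umeko is living and takes 1/30.
Yori is living and takes 1/30.
Junko is living and takes 1/10.

Haruki 1/30; Isamu 1/30; Junko 1/10; Kaede 1/30; Midori 3/5; Reiko 1/30; Satoshi 1/30; Takeshi 1/30; Umeko 1/30; Yori 1/30; Yoshiko 1/30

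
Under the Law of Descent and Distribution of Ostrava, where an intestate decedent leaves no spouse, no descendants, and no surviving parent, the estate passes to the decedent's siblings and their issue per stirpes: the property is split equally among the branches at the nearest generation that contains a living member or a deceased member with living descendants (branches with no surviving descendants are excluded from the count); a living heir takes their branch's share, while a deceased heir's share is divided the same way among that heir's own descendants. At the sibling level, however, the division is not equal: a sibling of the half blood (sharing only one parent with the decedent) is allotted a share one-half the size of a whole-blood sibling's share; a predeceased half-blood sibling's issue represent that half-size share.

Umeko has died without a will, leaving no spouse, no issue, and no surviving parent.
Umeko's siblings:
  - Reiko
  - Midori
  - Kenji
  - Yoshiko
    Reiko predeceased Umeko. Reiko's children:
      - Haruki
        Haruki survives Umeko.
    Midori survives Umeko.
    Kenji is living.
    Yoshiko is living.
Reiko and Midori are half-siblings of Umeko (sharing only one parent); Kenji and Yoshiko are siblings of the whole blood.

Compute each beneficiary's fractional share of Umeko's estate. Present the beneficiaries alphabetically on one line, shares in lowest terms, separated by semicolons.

Haruki 1/6; Kenji 1/3; Midori 1/6; Yoshiko 1/3

No spouse, descendants, or parent survives, so the estate passes to Umeko's siblings per stirpes.
Half-blood siblings count for one-half the weight of whole-blood siblings at the initial division.
Dividing 1 in proportion to weights (total weight 3): Reiko (weight 1/2) → 1/6; Midori (weight 1/2) → 1/6; Kenji (weight 1) → 1/3; Yoshiko (weight 1) → 1/3.
Reiko predeceased; the 1/6 allotted to Reiko's branch passes to Reiko's issue by representation.
Haruki is the sole taker at this level and receives the full 1/6.
Midori is living and takes 1/6.
Kenji is living and takes 1/3.
Yoshiko is living and takes 1/3.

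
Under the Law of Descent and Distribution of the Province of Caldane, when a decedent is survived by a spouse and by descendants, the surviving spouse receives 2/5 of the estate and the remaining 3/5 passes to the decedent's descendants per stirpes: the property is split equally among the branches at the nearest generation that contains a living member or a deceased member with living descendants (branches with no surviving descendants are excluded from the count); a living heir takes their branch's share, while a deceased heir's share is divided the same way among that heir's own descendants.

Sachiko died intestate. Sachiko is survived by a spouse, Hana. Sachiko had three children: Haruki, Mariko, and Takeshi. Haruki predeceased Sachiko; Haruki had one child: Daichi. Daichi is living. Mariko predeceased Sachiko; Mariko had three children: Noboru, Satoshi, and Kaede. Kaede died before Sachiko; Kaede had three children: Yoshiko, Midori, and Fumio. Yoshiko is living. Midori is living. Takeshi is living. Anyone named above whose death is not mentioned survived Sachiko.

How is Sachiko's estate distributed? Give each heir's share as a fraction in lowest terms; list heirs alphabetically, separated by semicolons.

Daichi 1/5; Fumio 1/45; Hana 2/5; Midori 1/45; Noboru 1/15; Satoshi 1/15; Takeshi 1/5; Yoshiko 1/45

Hana, as surviving spouse, takes 2/5.
The remaining 3/5 passes to Sachiko's descendants per stirpes.
The 3/5 is divided into 3 equal shares of 1/5 among Haruki, Mariko, Takeshi.
Haruki predeceased; the 1/5 allotted to Haruki's branch passes to Haruki's issue by representation.
Daichi is the sole taker at this level and receives the full 1/5.
Mariko predeceased; the 1/5 allotted to Mariko's branch passes to Mariko's issue by representation.
The 1/5 is divided into 3 equal shares of 1/15 among Noboru, Satoshi, Kaede.
Noboru is living and takes 1/15.
Satoshi is living and takes 1/15.
Kaede predeceased; the 1/15 allotted to Kaede's branch passes to Kaede's issue by representation.
The 1/15 is divided into 3 equal shares of 1/45 among Yoshiko, Midori, Fumio.
Yoshiko is living and takes 1/45.
Midori is living and takes 1/45.
Fumio is living and takes 1/45.
Takeshi is living and takes 1/5.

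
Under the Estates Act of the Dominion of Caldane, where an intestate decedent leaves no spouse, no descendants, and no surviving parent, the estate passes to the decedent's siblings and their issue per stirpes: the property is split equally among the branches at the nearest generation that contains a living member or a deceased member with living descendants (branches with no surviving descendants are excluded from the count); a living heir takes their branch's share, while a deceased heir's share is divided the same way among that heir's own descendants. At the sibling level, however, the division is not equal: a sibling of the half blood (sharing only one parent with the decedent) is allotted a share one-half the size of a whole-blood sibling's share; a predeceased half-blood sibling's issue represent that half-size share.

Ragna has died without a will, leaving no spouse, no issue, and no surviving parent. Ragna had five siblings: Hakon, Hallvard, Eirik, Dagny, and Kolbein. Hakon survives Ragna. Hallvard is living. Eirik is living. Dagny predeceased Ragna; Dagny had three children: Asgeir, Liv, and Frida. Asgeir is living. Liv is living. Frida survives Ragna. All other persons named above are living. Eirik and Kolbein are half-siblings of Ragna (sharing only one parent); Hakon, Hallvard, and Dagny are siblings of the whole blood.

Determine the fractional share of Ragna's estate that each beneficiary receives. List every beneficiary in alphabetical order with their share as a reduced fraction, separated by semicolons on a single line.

No spouse, descendants, or parent survives, so the estate passes to Ragna's siblings per stirpes.
Half-blood siblings count for one-half the weight of whole-blood siblings at the initial division.
Dividing 1 in proportion to weights (total weight 4): Hakon (weight 1) → 1/4; Hallvard (weight 1) → 1/4; Eirik (weight 1/2) → 1/8; Dagny (weight 1) → 1/4; Kolbein (weight 1/2) → 1/8.
Hakon is living and takes 1/4.
Hallvard is living and takes 1/4.
Eirik is living and takes 1/8.
Dagny predeceased; the 1/4 allotted to Dagny's branch passes to Dagny's issue by representation.
The 1/4 is divided into 3 equal shares of 1/12 among Asgeir, Liv, Frida.
Asgeir is living and takes 1/12.
Liv is living and takes 1/12.
Frida is living and takes 1/12.
Kolbein is living and takes 1/8.

Asgeir 1/12; Eirik 1/8; Frida 1/12; Hakon 1/4; Hallvard 1/4; Kolbein 1/8; Liv 1/12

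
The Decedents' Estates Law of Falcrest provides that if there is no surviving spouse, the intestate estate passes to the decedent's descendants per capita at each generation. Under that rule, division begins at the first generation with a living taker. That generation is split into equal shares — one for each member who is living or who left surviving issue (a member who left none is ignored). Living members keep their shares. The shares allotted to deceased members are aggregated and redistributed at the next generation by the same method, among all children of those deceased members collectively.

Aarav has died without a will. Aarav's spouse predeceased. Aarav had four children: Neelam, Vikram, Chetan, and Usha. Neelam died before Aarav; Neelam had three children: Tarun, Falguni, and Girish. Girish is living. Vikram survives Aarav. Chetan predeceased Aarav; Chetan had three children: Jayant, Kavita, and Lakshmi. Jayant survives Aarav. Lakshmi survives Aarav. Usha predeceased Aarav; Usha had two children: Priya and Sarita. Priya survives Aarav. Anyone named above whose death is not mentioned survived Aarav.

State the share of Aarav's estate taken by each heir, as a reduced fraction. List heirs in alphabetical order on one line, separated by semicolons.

Falguni 3/32; Girish 3/32; Jayant 3/32; Kavita 3/32; Lakshmi 3/32; Priya 3/32; Sarita 3/32; Tarun 3/32; Vikram 1/4

There is no surviving spouse, so the entire estate passes to Aarav's descendants per capita at each generation.
At generation 1 (Neelam, Vikram, Chetan, Usha) there are 4 shares of (1)/4 = 1/4 each.
Living: Vikram — each takes 1/4.
Deceased: Neelam, Chetan, and Usha. Their combined 3/4 is pooled and carried to generation 2.
At generation 2 (Tarun, Falguni, Girish, Jayant, Kavita, Lakshmi, Priya, Sarita) there are 8 shares of (3/4)/8 = 3/32 each.
Living: Tarun, Falguni, Girish, Jayant, Kavita, Lakshmi, Priya, and Sarita — each takes 3/32.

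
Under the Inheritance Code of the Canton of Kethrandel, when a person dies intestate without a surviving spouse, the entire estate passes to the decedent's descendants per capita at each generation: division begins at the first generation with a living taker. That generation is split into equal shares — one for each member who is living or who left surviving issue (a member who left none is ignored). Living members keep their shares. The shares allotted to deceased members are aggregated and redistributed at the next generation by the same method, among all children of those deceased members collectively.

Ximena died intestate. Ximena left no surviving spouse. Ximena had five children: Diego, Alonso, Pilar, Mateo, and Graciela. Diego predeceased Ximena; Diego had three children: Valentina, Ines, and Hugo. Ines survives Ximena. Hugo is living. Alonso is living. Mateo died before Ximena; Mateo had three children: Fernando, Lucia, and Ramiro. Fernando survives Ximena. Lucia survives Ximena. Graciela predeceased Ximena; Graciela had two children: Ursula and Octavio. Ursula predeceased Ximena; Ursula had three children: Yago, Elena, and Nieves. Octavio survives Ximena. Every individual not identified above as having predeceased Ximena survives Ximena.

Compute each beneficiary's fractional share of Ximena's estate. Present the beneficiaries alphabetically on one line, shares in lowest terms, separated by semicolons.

Alonso 1/5; Elena 1/40; Fernando 3/40; Hugo 3/40; Ines 3/40; Lucia 3/40; Nieves 1/40; Octavio 3/40; Pilar 1/5; Ramiro 3/40; Valentina 3/40; Yago 1/40

There is no surviving spouse, so the entire estate passes to Ximena's descendants per capita at each generation.
At generation 1 (Diego, Alonso, Pilar, Mateo, Graciela) there are 5 shares of (1)/5 = 1/5 each.
Living: Alonso and Pilar — each takes 1/5.
Deceased: Diego, Mateo, and Graciela. Their combined 3/5 is pooled and carried to generation 2.
At generation 2 (Valentina, Ines, Hugo, Fernando, Lucia, Ramiro, Ursula, Octavio) there are 8 shares of (3/5)/8 = 3/40 each.
Living: Valentina, Ines, Hugo, Fernando, Lucia, Ramiro, and Octavio — each takes 3/40.
Deceased: Ursula. That 3/40 share is carried to generation 3.
At generation 3 (Yago, Elena, Nieves) there are 3 shares of (3/40)/3 = 1/40 each.
Living: Yago, Elena, and Nieves — each takes 1/40.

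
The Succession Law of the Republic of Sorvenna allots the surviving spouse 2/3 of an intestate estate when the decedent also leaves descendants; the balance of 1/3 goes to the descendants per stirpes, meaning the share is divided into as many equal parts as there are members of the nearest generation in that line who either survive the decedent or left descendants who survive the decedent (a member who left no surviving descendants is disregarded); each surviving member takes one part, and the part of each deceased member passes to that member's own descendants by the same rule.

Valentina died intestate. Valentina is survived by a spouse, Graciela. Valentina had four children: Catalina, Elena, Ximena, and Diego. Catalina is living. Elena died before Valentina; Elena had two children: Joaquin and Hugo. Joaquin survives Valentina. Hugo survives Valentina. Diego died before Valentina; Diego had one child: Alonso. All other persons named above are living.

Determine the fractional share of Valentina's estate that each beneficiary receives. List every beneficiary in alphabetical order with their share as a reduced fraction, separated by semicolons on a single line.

Alonso 1/12; Catalina 1/12; Graciela 2/3; Hugo 1/24; Joaquin 1/24; Ximena 1/12

Graciela, as surviving spouse, takes 2/3.
The remaining 1/3 passes to Valentina's descendants per stirpes.
The 1/3 is divided into 4 equal shares of 1/12 among Catalina, Elena, Ximena, Diego.
Catalina is living and takes 1/12.
Elena predeceased; the 1/12 allotted to Elena's branch passes to Elena's issue by representation.
The 1/12 is divided into 2 equal shares of 1/24 among Joaquin, Hugo.
Joaquin is living and takes 1/24.
Hugo is living and takes 1/24.
Ximena is living and takes 1/12.
Diego predeceased; the 1/12 allotted to Diego's branch passes to Diego's issue by representation.
Alonso is the sole taker at this level and receives the full 1/12.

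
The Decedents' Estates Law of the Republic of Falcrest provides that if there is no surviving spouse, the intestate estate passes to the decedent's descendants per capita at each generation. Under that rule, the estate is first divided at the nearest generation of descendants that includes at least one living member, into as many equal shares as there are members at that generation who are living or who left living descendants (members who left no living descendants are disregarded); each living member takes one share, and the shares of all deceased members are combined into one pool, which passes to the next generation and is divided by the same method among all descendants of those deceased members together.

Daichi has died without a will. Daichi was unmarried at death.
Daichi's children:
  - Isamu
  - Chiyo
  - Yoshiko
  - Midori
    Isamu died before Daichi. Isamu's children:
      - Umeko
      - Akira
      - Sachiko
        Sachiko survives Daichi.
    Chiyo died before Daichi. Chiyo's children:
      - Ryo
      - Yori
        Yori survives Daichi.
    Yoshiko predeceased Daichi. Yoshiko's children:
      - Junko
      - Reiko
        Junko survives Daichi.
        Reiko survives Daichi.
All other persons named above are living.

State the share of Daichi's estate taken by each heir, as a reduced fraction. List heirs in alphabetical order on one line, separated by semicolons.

Akira 3/28; Junko 3/28; Midori 1/4; Reiko 3/28; Ryo 3/28; Sachiko 3/28; Umeko 3/28; Yori 3/28

There is no surviving spouse, so the entire estate passes to Daichi's descendants per capita at each generation.
At generation 1 (Isamu, Chiyo, Yoshiko, Midori) there are 4 shares of (1)/4 = 1/4 each.
Living: Midori — each takes 1/4.
Deceased: Isamu, Chiyo, and Yoshiko. Their combined 3/4 is pooled and carried to generation 2.
At generation 2 (Umeko, Akira, Sachiko, Ryo, Yori, Junko, Reiko) there are 7 shares of (3/4)/7 = 3/28 each.
Living: Umeko, Akira, Sachiko, Ryo, Yori, Junko, and Reiko — each takes 3/28.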